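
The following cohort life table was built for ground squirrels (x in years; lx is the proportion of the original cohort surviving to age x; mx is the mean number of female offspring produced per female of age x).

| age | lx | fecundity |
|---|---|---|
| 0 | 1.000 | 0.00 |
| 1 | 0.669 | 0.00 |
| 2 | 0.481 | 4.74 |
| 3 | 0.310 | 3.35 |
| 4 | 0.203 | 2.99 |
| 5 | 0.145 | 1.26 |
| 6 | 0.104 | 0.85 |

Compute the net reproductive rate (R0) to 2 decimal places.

4.20

lx·mx by age: 0, 0, 2.27994, 1.0385, 0.60697, 0.1827, 0.0884
R0 = Σ lx·mx = 4.19651 → 4.20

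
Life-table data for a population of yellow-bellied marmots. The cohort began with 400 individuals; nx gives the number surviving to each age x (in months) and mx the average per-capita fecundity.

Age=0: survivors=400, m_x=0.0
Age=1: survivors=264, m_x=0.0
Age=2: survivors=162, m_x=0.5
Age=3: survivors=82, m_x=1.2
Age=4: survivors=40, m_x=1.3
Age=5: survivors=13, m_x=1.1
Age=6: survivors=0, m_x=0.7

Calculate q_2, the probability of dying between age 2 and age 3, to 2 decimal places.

0.49

lx = nx/n0 = nx/400: 1, 0.66, 0.405, 0.205, 0.1, 0.0325, 0
q_2 = (l_2 − l_3) / l_2 = (0.405 − 0.205) / 0.405
     = 0.2 / 0.405 = 0.493827… → 0.49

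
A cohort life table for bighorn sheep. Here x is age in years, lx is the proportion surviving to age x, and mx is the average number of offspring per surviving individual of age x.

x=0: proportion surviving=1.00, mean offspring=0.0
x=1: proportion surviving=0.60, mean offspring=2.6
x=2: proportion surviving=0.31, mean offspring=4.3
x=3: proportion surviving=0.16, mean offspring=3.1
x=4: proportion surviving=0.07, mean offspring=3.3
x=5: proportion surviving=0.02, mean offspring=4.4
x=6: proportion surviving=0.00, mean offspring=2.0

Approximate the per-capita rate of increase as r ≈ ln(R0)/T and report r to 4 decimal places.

R0 = Σ lx·mx = 0 + 1.56 + 1.333 + 0.496 + 0.231 + 0.088 + 0 = 3.708
Σ x·lx·mx = 7.078; T = 7.078/3.708 = 1.90885…
r ≈ ln(R0)/T = ln(3.708)/1.90885… = 0.686537… → 0.6865

0.6865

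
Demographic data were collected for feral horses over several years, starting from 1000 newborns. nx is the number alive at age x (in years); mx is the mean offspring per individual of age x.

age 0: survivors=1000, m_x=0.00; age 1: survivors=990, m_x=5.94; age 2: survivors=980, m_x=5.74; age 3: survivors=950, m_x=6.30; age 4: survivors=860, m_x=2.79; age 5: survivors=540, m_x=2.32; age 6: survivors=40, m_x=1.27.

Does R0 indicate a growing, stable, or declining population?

growing

lx = nx/n0 = nx/1000: 1, 0.99, 0.98, 0.95, 0.86, 0.54, 0.04
R0 = Σ lx·mx = 0 + 5.8806 + 5.6252 + 5.985 + 2.3994 + 1.2528 + 0.0508 = 21.1938
R0 > 1, so the population is growing.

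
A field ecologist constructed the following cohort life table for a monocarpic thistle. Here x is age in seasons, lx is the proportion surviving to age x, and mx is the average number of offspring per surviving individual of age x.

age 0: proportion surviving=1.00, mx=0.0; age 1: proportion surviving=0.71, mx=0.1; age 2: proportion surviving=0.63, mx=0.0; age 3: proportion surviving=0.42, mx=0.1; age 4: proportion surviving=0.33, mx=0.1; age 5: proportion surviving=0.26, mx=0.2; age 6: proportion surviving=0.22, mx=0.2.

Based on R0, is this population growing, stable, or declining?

R0 = Σ lx·mx = 0 + 0.071 + 0 + 0.042 + 0.033 + 0.052 + 0.044 = 0.242
R0 < 1, so the population is declining.

declining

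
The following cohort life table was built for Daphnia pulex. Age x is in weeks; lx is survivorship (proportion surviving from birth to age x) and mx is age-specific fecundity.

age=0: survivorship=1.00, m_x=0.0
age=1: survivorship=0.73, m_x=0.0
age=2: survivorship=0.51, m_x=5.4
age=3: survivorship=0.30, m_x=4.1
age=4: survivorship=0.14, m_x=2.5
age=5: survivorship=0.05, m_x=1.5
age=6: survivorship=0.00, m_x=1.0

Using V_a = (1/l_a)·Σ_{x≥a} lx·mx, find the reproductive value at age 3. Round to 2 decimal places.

5.52

lx·mx for x ≥ 3: 1.23, 0.35, 0.075, 0 → sum = 1.655
V_3 = 1.655 / l_3 = 1.655 / 0.3 = 5.516667… → 5.52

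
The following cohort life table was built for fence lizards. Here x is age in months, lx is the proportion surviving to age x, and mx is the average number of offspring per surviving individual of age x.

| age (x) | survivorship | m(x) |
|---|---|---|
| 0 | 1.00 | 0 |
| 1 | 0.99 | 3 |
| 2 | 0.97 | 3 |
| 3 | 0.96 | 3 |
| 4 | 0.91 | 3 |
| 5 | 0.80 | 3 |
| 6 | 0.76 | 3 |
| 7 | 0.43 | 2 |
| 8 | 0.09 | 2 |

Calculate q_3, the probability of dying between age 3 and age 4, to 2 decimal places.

0.05

q_3 = (l_3 − l_4) / l_3 = (0.96 − 0.91) / 0.96
     = 0.05 / 0.96 = 0.052083… → 0.05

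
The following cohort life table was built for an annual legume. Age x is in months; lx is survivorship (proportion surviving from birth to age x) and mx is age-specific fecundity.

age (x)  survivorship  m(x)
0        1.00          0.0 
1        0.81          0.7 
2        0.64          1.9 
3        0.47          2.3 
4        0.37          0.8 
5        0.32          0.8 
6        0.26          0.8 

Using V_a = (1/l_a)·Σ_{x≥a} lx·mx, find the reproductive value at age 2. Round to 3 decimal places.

lx·mx for x ≥ 2: 1.216, 1.081, 0.296, 0.256, 0.208 → sum = 3.057
V_2 = 3.057 / l_2 = 3.057 / 0.64 = 4.776563… → 4.777

4.777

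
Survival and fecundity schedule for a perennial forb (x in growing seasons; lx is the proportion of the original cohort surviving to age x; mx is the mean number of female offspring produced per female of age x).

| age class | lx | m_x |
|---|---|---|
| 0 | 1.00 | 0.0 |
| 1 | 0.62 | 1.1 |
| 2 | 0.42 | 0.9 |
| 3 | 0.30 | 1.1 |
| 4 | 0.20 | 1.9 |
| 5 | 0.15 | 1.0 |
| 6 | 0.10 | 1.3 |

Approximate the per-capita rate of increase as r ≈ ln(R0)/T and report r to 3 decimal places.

0.269

R0 = Σ lx·mx = 0 + 0.682 + 0.378 + 0.33 + 0.38 + 0.15 + 0.13 = 2.05
Σ x·lx·mx = 5.478; T = 5.478/2.05 = 2.6722…
r ≈ ln(R0)/T = ln(2.05)/2.6722… = 0.26863… → 0.269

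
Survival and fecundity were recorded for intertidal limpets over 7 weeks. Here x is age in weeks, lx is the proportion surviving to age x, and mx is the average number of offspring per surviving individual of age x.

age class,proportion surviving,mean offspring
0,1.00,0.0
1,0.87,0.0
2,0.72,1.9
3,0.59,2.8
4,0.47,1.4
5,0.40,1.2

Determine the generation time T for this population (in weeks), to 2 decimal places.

lx·mx: 0, 0, 1.368, 1.652, 0.658, 0.48 → R0 = 4.158
x·lx·mx: 0, 0, 2.736, 4.956, 2.632, 2.4 → Σ = 12.724
T = 12.724 / 4.158 = 3.060125… → 3.06

3.06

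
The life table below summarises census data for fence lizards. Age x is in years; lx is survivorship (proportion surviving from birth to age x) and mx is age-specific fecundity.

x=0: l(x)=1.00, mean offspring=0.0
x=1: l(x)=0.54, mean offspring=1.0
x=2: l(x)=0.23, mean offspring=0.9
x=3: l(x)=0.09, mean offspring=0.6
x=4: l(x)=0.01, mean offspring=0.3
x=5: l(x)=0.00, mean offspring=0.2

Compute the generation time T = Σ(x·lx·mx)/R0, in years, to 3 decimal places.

lx·mx: 0, 0.54, 0.207, 0.054, 0.003, 0 → R0 = 0.804
x·lx·mx: 0, 0.54, 0.414, 0.162, 0.012, 0 → Σ = 1.128
T = 1.128 / 0.804 = 1.402985… → 1.403

1.403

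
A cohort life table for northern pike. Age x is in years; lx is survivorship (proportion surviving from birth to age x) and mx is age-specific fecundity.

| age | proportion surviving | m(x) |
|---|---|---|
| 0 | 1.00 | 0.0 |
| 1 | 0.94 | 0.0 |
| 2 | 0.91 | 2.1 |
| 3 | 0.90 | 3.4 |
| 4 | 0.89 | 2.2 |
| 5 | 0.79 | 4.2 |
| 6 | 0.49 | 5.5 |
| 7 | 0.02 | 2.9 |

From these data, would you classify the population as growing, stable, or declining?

R0 = Σ lx·mx = 0 + 0 + 1.911 + 3.06 + 1.958 + 3.318 + 2.695 + 0.058 = 13
R0 > 1, so the population is growing.

growing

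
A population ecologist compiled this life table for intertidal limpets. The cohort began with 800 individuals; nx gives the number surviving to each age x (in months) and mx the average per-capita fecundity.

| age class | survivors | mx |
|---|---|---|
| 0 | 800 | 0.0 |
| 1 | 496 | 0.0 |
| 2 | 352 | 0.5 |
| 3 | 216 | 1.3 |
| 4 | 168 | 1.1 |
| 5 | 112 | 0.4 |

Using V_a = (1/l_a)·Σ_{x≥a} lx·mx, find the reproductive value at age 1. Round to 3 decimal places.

lx = nx/n0 = nx/800: 1, 0.62, 0.44, 0.27, 0.21, 0.14
lx·mx for x ≥ 1: 0, 0.22, 0.351, 0.231, 0.056 → sum = 0.858
V_1 = 0.858 / l_1 = 0.858 / 0.62 = 1.383871… → 1.384

1.384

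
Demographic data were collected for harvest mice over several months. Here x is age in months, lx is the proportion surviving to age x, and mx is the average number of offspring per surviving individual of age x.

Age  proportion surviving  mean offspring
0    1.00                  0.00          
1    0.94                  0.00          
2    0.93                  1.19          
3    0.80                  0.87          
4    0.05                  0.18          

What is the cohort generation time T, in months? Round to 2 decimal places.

lx·mx: 0, 0, 1.1067, 0.696, 0.009 → R0 = 1.8117
x·lx·mx: 0, 0, 2.2134, 2.088, 0.036 → Σ = 4.3374
T = 4.3374 / 1.8117 = 2.394105… → 2.39

2.39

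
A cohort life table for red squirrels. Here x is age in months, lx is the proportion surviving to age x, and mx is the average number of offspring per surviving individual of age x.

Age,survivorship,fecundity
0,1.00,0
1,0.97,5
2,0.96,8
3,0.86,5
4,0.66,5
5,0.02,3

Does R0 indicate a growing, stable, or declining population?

growing

R0 = Σ lx·mx = 0 + 4.85 + 7.68 + 4.3 + 3.3 + 0.06 = 20.19
R0 > 1, so the population is growing.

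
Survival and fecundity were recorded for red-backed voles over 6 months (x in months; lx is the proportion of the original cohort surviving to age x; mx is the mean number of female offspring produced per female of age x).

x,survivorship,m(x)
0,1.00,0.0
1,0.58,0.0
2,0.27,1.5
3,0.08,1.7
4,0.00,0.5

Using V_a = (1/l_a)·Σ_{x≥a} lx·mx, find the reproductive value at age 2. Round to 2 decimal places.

2.00

lx·mx for x ≥ 2: 0.405, 0.136, 0 → sum = 0.541
V_2 = 0.541 / l_2 = 0.541 / 0.27 = 2.003704… → 2.00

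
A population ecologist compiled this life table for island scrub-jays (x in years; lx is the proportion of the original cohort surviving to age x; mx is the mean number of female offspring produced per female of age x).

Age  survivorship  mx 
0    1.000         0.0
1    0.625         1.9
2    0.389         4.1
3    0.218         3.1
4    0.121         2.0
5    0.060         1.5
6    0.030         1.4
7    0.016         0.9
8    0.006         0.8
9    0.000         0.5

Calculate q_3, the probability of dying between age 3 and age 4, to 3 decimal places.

0.445

q_3 = (l_3 − l_4) / l_3 = (0.218 − 0.121) / 0.218
     = 0.097 / 0.218 = 0.444954… → 0.445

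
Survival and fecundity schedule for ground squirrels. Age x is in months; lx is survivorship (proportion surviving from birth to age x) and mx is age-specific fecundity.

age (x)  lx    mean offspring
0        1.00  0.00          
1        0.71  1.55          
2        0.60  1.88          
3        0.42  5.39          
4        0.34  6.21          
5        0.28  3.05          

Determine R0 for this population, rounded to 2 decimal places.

7.46

lx·mx by age: 0, 1.1005, 1.128, 2.2638, 2.1114, 0.854
R0 = Σ lx·mx = 7.4577 → 7.46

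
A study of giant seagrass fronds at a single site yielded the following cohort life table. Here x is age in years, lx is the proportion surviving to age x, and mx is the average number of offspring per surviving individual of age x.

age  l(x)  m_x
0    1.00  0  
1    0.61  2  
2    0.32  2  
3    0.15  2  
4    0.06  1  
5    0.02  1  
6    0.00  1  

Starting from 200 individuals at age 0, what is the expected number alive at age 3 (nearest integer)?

30

Expected survivors = N0 · l_3 = 200 × 0.15 = 30 → 30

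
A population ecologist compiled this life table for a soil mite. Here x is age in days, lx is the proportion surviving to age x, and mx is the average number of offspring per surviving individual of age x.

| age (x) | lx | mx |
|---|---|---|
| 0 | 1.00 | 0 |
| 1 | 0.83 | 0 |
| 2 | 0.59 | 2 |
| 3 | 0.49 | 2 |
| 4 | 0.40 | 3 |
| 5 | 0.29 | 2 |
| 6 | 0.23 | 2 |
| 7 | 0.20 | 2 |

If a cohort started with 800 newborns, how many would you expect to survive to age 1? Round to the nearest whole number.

664

Expected survivors = N0 · l_1 = 800 × 0.83 = 664 → 664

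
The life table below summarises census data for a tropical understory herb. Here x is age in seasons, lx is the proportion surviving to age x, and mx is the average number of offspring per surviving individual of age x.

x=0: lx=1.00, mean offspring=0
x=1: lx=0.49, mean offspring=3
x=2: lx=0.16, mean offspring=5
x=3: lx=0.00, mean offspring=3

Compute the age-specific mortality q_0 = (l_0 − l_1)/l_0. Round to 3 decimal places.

q_0 = (l_0 − l_1) / l_0 = (1 − 0.49) / 1
     = 0.51 / 1 = 0.51 → 0.510

0.510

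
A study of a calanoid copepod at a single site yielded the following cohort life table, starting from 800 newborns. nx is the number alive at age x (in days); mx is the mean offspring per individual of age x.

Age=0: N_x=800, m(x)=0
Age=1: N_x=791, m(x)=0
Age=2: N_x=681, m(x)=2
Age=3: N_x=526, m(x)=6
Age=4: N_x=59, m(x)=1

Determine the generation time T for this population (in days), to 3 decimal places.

2.715

lx = nx/n0 = nx/800: 1, 0.98875, 0.85125, 0.6575, 0.07375
lx·mx: 0, 0, 1.7025, 3.945, 0.07375 → R0 = 5.72125
x·lx·mx: 0, 0, 3.405, 11.835, 0.295 → Σ = 15.535
T = 15.535 / 5.72125 = 2.715316… → 2.715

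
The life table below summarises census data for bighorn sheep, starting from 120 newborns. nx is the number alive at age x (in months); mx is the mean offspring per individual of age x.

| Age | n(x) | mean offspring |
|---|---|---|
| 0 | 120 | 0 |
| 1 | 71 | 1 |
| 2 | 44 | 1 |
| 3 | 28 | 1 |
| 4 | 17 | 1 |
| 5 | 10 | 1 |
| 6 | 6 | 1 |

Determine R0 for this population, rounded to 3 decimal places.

lx = nx/n0 = nx/120: 1, 0.59167…, 0.36667…, 0.23333…, 0.14167…, 0.08333…, 0.05
lx·mx by age: 0, 0.591667…, 0.366667…, 0.233333…, 0.141667…, 0.083333…, 0.05
R0 = Σ lx·mx = 1.466667… → 1.467

1.467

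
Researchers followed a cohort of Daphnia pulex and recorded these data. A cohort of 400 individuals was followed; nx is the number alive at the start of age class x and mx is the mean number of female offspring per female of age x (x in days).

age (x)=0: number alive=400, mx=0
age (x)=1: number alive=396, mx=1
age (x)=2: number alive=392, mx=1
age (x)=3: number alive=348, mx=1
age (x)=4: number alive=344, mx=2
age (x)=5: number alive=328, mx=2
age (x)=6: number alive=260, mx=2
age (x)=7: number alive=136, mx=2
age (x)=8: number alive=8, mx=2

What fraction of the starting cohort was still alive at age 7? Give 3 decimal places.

0.340

l_7 = n_7/n_0 = 136/400 = 0.34 → 0.340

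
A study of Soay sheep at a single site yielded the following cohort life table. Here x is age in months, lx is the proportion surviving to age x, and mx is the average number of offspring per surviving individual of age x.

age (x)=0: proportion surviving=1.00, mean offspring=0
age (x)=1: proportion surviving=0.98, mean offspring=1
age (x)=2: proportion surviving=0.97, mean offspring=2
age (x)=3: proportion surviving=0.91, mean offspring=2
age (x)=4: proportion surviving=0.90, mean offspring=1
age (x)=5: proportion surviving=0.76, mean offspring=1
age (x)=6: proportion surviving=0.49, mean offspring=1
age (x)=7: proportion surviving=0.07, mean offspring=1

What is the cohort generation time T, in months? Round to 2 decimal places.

lx·mx: 0, 0.98, 1.94, 1.82, 0.9, 0.76, 0.49, 0.07 → R0 = 6.96
x·lx·mx: 0, 0.98, 3.88, 5.46, 3.6, 3.8, 2.94, 0.49 → Σ = 21.15
T = 21.15 / 6.96 = 3.038793… → 3.04

3.04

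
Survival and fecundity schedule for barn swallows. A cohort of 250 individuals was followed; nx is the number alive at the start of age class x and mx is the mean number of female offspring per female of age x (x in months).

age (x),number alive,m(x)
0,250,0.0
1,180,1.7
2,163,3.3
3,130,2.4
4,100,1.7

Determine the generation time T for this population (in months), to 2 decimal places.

2.26

lx = nx/n0 = nx/250: 1, 0.72, 0.652, 0.52, 0.4
lx·mx: 0, 1.224, 2.1516, 1.248, 0.68 → R0 = 5.3036
x·lx·mx: 0, 1.224, 4.3032, 3.744, 2.72 → Σ = 11.9912
T = 11.9912 / 5.3036 = 2.260955… → 2.26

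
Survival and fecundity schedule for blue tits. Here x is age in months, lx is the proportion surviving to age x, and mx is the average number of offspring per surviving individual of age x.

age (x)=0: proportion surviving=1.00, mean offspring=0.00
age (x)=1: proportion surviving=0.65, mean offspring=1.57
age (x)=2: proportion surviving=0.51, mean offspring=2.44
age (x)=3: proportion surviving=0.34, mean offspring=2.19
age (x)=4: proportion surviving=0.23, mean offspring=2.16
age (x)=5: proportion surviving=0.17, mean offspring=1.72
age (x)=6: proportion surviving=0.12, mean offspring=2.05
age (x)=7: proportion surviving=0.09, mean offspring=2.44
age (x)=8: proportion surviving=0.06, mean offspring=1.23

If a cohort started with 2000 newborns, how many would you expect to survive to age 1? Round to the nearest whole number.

Expected survivors = N0 · l_1 = 2000 × 0.65 = 1300 → 1300

1300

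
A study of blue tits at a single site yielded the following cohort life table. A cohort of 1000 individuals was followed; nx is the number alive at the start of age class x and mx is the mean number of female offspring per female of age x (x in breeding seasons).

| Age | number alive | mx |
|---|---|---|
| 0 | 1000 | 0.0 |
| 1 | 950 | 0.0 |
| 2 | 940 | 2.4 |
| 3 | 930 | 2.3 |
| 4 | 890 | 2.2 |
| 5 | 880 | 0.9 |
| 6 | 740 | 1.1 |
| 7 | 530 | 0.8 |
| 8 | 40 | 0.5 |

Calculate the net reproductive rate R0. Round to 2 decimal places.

lx = nx/n0 = nx/1000: 1, 0.95, 0.94, 0.93, 0.89, 0.88, 0.74, 0.53, 0.04
lx·mx by age: 0, 0, 2.256, 2.139, 1.958, 0.792, 0.814, 0.424, 0.02
R0 = Σ lx·mx = 8.403 → 8.40

8.40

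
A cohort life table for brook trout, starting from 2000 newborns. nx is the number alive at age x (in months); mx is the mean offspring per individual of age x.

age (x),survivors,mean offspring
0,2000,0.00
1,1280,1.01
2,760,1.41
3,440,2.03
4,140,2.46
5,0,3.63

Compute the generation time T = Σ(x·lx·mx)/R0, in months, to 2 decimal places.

lx = nx/n0 = nx/2000: 1, 0.64, 0.38, 0.22, 0.07, 0
lx·mx: 0, 0.6464, 0.5358, 0.4466, 0.1722, 0 → R0 = 1.801
x·lx·mx: 0, 0.6464, 1.0716, 1.3398, 0.6888, 0 → Σ = 3.7466
T = 3.7466 / 1.801 = 2.080289… → 2.08

2.08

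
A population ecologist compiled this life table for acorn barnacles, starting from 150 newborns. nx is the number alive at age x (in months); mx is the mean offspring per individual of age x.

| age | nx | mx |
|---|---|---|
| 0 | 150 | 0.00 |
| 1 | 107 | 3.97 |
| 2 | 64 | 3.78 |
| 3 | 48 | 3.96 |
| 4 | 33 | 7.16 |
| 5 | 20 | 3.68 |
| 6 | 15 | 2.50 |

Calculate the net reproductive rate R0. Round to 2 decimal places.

8.03

lx = nx/n0 = nx/150: 1, 0.71333…, 0.42667…, 0.32, 0.22, 0.13333…, 0.1
lx·mx by age: 0, 2.831933…, 1.6128…, 1.2672, 1.5752, 0.490667…, 0.25
R0 = Σ lx·mx = 8.0278… → 8.03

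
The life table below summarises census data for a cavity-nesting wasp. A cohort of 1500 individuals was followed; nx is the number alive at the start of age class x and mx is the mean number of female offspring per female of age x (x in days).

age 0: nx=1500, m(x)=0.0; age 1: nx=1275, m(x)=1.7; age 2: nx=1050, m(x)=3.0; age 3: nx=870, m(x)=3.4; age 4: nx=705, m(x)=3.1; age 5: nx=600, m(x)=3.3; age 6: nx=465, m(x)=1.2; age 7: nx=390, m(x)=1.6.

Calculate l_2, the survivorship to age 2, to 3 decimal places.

0.700

l_2 = n_2/n_0 = 1050/1500 = 0.7 → 0.700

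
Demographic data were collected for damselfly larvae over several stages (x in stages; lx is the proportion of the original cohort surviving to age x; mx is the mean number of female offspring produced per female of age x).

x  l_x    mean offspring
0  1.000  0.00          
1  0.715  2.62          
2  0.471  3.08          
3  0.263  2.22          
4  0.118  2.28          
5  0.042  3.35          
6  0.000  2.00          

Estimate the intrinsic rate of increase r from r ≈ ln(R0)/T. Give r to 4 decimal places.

R0 = Σ lx·mx = 0 + 1.8733 + 1.45068 + 0.58386 + 0.26904 + 0.1407 + 0 = 4.31758
Σ x·lx·mx = 8.3059; T = 8.3059/4.31758 = 1.92374…
r ≈ ln(R0)/T = ln(4.31758)/1.92374… = 0.760339… → 0.7603

0.7603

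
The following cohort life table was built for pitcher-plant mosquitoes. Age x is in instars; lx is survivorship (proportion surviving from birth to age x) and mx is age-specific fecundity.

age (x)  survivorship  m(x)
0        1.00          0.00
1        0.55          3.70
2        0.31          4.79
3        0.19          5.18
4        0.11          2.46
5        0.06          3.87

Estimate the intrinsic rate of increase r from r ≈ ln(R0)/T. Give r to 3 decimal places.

R0 = Σ lx·mx = 0 + 2.035 + 1.4849 + 0.9842 + 0.2706 + 0.2322 = 5.0069
Σ x·lx·mx = 10.2008; T = 10.2008/5.0069 = 2.03735…
r ≈ ln(R0)/T = ln(5.0069)/2.03735… = 0.79064… → 0.791

0.791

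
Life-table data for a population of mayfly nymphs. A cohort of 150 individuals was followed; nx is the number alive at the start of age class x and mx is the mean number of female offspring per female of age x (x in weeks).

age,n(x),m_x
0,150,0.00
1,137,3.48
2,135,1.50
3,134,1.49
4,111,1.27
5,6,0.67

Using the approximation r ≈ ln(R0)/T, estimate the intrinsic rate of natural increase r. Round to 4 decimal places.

0.9525

lx = nx/n0 = nx/150: 1, 0.91333…, 0.9, 0.89333…, 0.74, 0.04
R0 = Σ lx·mx = 0 + 3.1784… + 1.35 + 1.33107… + 0.9398 + 0.0268 = 6.826067…
Σ x·lx·mx = 13.7648…; T = 13.7648…/6.826067… = 2.01651…
r ≈ ln(R0)/T = ln(6.826067…)/2.01651… = 0.952514… → 0.9525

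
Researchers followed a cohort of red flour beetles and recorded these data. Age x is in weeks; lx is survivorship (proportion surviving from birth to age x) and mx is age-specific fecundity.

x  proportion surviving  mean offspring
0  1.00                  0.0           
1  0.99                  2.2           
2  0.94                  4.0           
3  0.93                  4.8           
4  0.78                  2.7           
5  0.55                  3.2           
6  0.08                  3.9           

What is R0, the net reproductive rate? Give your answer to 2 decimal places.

lx·mx by age: 0, 2.178, 3.76, 4.464, 2.106, 1.76, 0.312
R0 = Σ lx·mx = 14.58 → 14.58

14.58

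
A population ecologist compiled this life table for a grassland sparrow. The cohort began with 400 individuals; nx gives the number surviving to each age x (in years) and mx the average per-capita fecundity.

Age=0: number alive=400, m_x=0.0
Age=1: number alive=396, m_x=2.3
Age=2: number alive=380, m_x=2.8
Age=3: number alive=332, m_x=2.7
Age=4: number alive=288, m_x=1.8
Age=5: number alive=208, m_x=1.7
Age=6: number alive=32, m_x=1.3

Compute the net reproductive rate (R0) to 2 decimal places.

lx = nx/n0 = nx/400: 1, 0.99, 0.95, 0.83, 0.72, 0.52, 0.08
lx·mx by age: 0, 2.277, 2.66, 2.241, 1.296, 0.884, 0.104
R0 = Σ lx·mx = 9.462 → 9.46

9.46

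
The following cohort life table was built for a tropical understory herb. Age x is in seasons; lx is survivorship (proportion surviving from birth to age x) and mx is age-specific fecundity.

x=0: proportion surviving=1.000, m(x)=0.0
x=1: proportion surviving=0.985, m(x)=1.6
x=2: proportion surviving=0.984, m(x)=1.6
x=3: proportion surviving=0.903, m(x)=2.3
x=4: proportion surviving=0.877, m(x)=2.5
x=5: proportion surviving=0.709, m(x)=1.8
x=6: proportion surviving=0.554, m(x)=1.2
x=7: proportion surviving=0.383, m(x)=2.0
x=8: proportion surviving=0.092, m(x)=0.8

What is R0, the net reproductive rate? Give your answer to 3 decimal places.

lx·mx by age: 0, 1.576, 1.5744, 2.0769, 2.1925, 1.2762, 0.6648, 0.766, 0.0736
R0 = Σ lx·mx = 10.2004 → 10.200

10.200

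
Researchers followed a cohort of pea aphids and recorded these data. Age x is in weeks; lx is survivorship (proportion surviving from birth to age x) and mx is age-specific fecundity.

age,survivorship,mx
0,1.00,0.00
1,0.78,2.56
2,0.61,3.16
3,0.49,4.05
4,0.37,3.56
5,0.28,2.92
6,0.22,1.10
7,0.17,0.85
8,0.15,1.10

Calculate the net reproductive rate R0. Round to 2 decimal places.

lx·mx by age: 0, 1.9968, 1.9276, 1.9845, 1.3172, 0.8176, 0.242, 0.1445, 0.165
R0 = Σ lx·mx = 8.5952 → 8.60

8.60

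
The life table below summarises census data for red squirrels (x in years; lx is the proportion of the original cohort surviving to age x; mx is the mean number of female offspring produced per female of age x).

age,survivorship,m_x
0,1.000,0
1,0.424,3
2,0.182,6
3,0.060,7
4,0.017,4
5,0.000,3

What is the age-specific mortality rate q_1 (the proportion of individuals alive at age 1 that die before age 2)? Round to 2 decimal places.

0.57

q_1 = (l_1 − l_2) / l_1 = (0.424 − 0.182) / 0.424
     = 0.242 / 0.424 = 0.570755… → 0.57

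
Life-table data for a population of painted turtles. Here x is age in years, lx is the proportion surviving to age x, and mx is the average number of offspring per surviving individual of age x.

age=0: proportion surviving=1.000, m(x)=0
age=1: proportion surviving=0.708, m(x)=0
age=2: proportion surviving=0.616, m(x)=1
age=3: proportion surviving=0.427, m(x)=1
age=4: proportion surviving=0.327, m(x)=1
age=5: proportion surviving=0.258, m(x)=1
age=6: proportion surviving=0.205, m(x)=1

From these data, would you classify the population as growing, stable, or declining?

growing

R0 = Σ lx·mx = 0 + 0 + 0.616 + 0.427 + 0.327 + 0.258 + 0.205 = 1.833
R0 > 1, so the population is growing.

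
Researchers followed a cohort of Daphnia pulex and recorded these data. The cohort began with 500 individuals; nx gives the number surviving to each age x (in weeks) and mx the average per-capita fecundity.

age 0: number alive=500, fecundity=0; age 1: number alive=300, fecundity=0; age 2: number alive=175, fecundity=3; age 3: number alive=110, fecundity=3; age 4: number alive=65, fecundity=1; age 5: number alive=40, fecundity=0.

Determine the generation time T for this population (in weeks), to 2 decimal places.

lx = nx/n0 = nx/500: 1, 0.6, 0.35, 0.22, 0.13, 0.08
lx·mx: 0, 0, 1.05, 0.66, 0.13, 0 → R0 = 1.84
x·lx·mx: 0, 0, 2.1, 1.98, 0.52, 0 → Σ = 4.6
T = 4.6 / 1.84 = 2.5 → 2.50

2.50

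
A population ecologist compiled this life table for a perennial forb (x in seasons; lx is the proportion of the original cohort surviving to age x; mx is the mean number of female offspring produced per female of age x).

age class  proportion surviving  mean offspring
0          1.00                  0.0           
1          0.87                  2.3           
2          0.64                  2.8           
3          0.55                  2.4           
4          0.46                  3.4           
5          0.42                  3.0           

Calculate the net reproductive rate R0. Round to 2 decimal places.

lx·mx by age: 0, 2.001, 1.792, 1.32, 1.564, 1.26
R0 = Σ lx·mx = 7.937 → 7.94

7.94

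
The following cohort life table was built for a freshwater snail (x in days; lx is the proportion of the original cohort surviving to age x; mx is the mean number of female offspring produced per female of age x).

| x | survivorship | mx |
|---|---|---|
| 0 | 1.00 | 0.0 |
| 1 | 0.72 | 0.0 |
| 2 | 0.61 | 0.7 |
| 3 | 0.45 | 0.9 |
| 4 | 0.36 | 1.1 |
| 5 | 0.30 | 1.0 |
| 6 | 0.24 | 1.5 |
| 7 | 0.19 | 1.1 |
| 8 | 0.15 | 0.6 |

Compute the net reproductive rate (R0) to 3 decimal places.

lx·mx by age: 0, 0, 0.427, 0.405, 0.396, 0.3, 0.36, 0.209, 0.09
R0 = Σ lx·mx = 2.187 → 2.187

2.187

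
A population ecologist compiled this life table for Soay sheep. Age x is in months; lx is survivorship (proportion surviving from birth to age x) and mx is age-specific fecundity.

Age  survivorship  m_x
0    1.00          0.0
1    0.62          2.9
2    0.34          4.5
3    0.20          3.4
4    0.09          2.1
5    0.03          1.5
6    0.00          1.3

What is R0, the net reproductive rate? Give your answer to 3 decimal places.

lx·mx by age: 0, 1.798, 1.53, 0.68, 0.189, 0.045, 0
R0 = Σ lx·mx = 4.242 → 4.242

4.242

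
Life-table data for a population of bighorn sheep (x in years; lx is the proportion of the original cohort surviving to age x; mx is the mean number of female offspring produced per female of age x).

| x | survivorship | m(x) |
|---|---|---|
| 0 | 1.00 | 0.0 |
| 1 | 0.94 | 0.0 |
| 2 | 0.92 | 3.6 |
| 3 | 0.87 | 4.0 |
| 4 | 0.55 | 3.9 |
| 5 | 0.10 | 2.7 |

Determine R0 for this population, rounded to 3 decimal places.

9.207

lx·mx by age: 0, 0, 3.312, 3.48, 2.145, 0.27
R0 = Σ lx·mx = 9.207 → 9.207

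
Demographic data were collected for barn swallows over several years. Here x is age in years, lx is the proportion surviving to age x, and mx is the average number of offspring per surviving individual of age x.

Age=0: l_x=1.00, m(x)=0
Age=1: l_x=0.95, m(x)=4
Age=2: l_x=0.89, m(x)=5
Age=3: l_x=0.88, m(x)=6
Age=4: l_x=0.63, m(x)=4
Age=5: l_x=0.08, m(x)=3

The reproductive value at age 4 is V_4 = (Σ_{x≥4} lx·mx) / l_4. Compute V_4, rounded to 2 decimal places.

lx·mx for x ≥ 4: 2.52, 0.24 → sum = 2.76
V_4 = 2.76 / l_4 = 2.76 / 0.63 = 4.380952… → 4.38

4.38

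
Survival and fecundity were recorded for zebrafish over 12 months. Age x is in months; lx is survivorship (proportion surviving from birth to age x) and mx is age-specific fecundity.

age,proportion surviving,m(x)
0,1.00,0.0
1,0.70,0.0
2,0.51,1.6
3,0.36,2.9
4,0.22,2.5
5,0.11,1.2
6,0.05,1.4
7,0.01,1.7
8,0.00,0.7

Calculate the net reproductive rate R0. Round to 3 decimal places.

lx·mx by age: 0, 0, 0.816, 1.044, 0.55, 0.132, 0.07, 0.017, 0
R0 = Σ lx·mx = 2.629 → 2.629

2.629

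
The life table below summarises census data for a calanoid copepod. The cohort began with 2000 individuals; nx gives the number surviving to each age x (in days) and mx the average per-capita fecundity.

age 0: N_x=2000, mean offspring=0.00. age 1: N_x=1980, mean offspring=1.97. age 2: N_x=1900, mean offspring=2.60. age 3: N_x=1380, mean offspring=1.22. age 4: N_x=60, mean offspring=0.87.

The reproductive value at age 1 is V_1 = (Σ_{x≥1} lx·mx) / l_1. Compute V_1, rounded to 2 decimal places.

5.34

lx = nx/n0 = nx/2000: 1, 0.99, 0.95, 0.69, 0.03
lx·mx for x ≥ 1: 1.9503, 2.47, 0.8418, 0.0261 → sum = 5.2882
V_1 = 5.2882 / l_1 = 5.2882 / 0.99 = 5.341616… → 5.34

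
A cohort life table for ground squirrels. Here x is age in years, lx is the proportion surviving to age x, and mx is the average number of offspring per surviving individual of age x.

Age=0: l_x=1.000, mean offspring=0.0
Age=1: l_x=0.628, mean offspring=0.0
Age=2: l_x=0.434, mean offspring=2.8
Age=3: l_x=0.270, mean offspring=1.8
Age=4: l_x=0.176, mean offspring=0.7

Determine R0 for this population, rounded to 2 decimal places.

lx·mx by age: 0, 0, 1.2152, 0.486, 0.1232
R0 = Σ lx·mx = 1.8244 → 1.82

1.82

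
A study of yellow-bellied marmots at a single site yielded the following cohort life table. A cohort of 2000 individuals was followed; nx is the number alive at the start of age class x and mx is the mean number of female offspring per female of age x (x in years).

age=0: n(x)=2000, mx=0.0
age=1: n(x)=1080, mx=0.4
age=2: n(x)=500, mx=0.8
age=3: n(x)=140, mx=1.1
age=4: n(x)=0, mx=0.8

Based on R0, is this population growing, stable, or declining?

declining

lx = nx/n0 = nx/2000: 1, 0.54, 0.25, 0.07, 0
R0 = Σ lx·mx = 0 + 0.216 + 0.2 + 0.077 + 0 = 0.493
R0 < 1, so the population is declining.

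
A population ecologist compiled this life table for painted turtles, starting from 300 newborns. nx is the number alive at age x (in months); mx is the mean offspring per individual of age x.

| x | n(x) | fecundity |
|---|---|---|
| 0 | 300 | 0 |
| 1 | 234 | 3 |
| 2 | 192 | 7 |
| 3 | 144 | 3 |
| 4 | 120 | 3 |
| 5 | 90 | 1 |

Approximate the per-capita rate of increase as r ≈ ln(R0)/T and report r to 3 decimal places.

lx = nx/n0 = nx/300: 1, 0.78, 0.64, 0.48, 0.4, 0.3
R0 = Σ lx·mx = 0 + 2.34 + 4.48 + 1.44 + 1.2 + 0.3 = 9.76
Σ x·lx·mx = 21.92; T = 21.92/9.76 = 2.2459…
r ≈ ln(R0)/T = ln(9.76)/2.2459… = 1.01442… → 1.014

1.014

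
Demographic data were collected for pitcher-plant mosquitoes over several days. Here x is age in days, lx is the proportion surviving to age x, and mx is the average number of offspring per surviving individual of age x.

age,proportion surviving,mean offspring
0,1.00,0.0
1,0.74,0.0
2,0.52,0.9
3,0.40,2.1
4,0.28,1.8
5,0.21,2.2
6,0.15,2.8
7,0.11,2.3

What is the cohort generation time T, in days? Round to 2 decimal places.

lx·mx: 0, 0, 0.468, 0.84, 0.504, 0.462, 0.42, 0.253 → R0 = 2.947
x·lx·mx: 0, 0, 0.936, 2.52, 2.016, 2.31, 2.52, 1.771 → Σ = 12.073
T = 12.073 / 2.947 = 4.096709… → 4.10

4.10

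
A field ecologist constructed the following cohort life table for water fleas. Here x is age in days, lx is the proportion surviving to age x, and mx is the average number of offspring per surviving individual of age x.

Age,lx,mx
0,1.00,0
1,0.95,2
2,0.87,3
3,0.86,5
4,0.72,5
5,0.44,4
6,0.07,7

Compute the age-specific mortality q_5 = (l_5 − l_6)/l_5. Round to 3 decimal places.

q_5 = (l_5 − l_6) / l_5 = (0.44 − 0.07) / 0.44
     = 0.37 / 0.44 = 0.840909… → 0.841

0.841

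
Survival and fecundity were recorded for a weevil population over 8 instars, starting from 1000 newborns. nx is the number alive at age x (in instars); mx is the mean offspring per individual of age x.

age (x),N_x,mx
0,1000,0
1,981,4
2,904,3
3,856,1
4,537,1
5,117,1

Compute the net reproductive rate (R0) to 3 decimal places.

8.146

lx = nx/n0 = nx/1000: 1, 0.981, 0.904, 0.856, 0.537, 0.117
lx·mx by age: 0, 3.924, 2.712, 0.856, 0.537, 0.117
R0 = Σ lx·mx = 8.146 → 8.146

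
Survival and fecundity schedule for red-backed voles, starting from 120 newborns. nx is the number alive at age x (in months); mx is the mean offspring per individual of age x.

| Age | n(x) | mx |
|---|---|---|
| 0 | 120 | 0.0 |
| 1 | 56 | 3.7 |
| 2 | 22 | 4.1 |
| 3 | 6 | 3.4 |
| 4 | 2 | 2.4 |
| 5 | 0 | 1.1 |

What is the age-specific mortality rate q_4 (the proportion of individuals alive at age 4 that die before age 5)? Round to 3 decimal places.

lx = nx/n0 = nx/120: 1, 0.46667…, 0.18333…, 0.05, 0.01667…, 0
q_4 = (l_4 − l_5) / l_4 = (0.016667… − 0) / 0.016667…
     = 0.016667… / 0.016667… = 1 → 1.000

1.000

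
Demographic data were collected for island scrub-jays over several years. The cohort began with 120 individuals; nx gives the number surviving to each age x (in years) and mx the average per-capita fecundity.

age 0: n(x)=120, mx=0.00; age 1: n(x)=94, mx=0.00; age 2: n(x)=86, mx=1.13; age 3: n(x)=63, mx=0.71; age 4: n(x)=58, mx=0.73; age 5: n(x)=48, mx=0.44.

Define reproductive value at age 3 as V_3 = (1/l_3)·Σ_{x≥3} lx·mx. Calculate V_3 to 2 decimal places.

1.72

lx = nx/n0 = nx/120: 1, 0.78333…, 0.71667…, 0.525, 0.48333…, 0.4
lx·mx for x ≥ 3: 0.37275, 0.352833…, 0.176 → sum = 0.901583…
V_3 = 0.901583… / l_3 = 0.901583… / 0.525 = 1.717302… → 1.72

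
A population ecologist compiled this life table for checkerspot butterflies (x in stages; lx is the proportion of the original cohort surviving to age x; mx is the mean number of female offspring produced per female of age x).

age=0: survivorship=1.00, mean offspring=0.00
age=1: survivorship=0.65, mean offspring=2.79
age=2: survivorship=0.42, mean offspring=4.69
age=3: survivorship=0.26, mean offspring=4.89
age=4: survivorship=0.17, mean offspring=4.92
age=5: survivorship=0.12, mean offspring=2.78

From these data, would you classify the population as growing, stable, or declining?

R0 = Σ lx·mx = 0 + 1.8135 + 1.9698 + 1.2714 + 0.8364 + 0.3336 = 6.2247
R0 > 1, so the population is growing.

growing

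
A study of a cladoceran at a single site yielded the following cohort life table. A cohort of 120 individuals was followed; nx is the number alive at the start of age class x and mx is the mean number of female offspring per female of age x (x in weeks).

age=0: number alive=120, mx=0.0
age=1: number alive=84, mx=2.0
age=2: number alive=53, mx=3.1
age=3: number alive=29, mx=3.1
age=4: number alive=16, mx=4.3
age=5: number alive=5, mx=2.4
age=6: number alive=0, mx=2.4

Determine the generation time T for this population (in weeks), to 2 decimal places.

2.19

lx = nx/n0 = nx/120: 1, 0.7, 0.44167…, 0.24167…, 0.13333…, 0.04167…, 0
lx·mx: 0, 1.4, 1.369167…, 0.749167…, 0.573333…, 0.1…, 0 → R0 = 4.191667…
x·lx·mx: 0, 1.4, 2.738333…, 2.2475…, 2.293333…, 0.5…, 0 → Σ = 9.179167…
T = 9.179167… / 4.191667… = 2.189861… → 2.19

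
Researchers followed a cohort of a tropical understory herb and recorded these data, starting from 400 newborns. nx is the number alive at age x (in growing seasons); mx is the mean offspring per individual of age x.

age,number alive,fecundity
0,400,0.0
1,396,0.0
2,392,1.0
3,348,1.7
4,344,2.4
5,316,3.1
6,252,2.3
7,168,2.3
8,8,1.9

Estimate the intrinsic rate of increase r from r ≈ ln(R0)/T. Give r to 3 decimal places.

lx = nx/n0 = nx/400: 1, 0.99, 0.98, 0.87, 0.86, 0.79, 0.63, 0.42, 0.02
R0 = Σ lx·mx = 0 + 0 + 0.98 + 1.479 + 2.064 + 2.449 + 1.449 + 0.966 + 0.038 = 9.425
Σ x·lx·mx = 42.658; T = 42.658/9.425 = 4.52605…
r ≈ ln(R0)/T = ln(9.425)/4.52605… = 0.49566… → 0.496

0.496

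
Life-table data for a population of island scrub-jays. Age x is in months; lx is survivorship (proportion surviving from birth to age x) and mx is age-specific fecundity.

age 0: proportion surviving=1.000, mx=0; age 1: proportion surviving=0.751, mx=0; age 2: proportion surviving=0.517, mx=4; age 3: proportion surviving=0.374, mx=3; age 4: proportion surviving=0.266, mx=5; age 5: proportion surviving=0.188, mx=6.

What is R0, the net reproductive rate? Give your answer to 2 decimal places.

lx·mx by age: 0, 0, 2.068, 1.122, 1.33, 1.128
R0 = Σ lx·mx = 5.648 → 5.65

5.65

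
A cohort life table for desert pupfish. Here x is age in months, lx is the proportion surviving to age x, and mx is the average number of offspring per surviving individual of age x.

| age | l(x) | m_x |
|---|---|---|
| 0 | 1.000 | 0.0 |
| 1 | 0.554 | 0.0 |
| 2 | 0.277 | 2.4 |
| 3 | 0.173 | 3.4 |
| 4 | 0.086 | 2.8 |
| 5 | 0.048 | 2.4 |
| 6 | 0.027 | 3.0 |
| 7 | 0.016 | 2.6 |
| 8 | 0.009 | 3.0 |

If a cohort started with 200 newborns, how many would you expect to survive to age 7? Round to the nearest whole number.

3

Expected survivors = N0 · l_7 = 200 × 0.016 = 3.2 → 3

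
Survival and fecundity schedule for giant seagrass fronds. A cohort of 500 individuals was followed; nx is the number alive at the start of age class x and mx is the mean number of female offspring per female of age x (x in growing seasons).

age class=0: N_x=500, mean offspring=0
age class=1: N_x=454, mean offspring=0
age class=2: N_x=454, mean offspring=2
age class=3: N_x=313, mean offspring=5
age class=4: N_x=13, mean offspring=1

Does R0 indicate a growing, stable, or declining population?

lx = nx/n0 = nx/500: 1, 0.908, 0.908, 0.626, 0.026
R0 = Σ lx·mx = 0 + 0 + 1.816 + 3.13 + 0.026 = 4.972
R0 > 1, so the population is growing.

growing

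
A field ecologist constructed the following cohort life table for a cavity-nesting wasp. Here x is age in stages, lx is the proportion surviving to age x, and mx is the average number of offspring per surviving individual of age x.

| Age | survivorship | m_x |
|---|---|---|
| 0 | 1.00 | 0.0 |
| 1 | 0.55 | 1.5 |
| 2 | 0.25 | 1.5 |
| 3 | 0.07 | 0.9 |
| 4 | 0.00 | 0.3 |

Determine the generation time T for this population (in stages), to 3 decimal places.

1.397

lx·mx: 0, 0.825, 0.375, 0.063, 0 → R0 = 1.263
x·lx·mx: 0, 0.825, 0.75, 0.189, 0 → Σ = 1.764
T = 1.764 / 1.263 = 1.396675… → 1.397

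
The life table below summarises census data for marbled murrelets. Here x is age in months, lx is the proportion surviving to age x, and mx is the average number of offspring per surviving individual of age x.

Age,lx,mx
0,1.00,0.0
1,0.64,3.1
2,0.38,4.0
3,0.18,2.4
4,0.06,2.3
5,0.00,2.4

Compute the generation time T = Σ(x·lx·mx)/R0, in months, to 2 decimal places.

1.69

lx·mx: 0, 1.984, 1.52, 0.432, 0.138, 0 → R0 = 4.074
x·lx·mx: 0, 1.984, 3.04, 1.296, 0.552, 0 → Σ = 6.872
T = 6.872 / 4.074 = 1.686794… → 1.69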